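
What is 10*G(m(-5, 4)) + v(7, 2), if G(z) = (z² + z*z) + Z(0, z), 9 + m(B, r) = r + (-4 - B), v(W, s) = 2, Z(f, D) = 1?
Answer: 332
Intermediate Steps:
m(B, r) = -13 + r - B (m(B, r) = -9 + (r + (-4 - B)) = -9 + (-4 + r - B) = -13 + r - B)
G(z) = 1 + 2*z² (G(z) = (z² + z*z) + 1 = (z² + z²) + 1 = 2*z² + 1 = 1 + 2*z²)
10*G(m(-5, 4)) + v(7, 2) = 10*(1 + 2*(-13 + 4 - 1*(-5))²) + 2 = 10*(1 + 2*(-13 + 4 + 5)²) + 2 = 10*(1 + 2*(-4)²) + 2 = 10*(1 + 2*16) + 2 = 10*(1 + 32) + 2 = 10*33 + 2 = 330 + 2 = 332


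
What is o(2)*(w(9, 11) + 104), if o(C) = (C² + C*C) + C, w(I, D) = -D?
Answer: 930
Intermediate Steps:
o(C) = C + 2*C² (o(C) = (C² + C²) + C = 2*C² + C = C + 2*C²)
o(2)*(w(9, 11) + 104) = (2*(1 + 2*2))*(-1*11 + 104) = (2*(1 + 4))*(-11 + 104) = (2*5)*93 = 10*93 = 930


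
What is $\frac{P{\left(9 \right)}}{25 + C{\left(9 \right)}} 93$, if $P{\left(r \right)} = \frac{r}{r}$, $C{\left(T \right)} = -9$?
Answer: $\frac{93}{16} \approx 5.8125$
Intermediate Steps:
$P{\left(r \right)} = 1$
$\frac{P{\left(9 \right)}}{25 + C{\left(9 \right)}} 93 = 1 \frac{1}{25 - 9} \cdot 93 = 1 \cdot \frac{1}{16} \cdot 93 = \frac{1}{16} \cdot 93 = \frac{93}{16}$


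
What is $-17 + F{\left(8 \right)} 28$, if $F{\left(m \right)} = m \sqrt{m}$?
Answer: $-17 + 448 \sqrt{2} \approx 616.57$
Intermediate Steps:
$F{\left(m \right)} = m^{\frac{3}{2}}$
$-17 + F{\left(8 \right)} 28 = -17 + 8^{\frac{3}{2}} \cdot 28 = -17 + 16 \sqrt{2} \cdot 28 = -17 + 448 \sqrt{2}$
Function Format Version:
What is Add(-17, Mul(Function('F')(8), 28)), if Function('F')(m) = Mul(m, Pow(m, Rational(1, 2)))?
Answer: Add(-17, Mul(448, Pow(2, Rational(1, 2)))) ≈ 616.57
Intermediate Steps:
Function('F')(m) = Pow(m, Rational(3, 2))
Add(-17, Mul(Function('F')(8), 28)) = Add(-17, Mul(Pow(8, Rational(3, 2)), 28)) = Add(-17, Mul(Mul(16, Pow(2, Rational(1, 2))), 28)) = Add(-17, Mul(448, Pow(2, Rational(1, 2))))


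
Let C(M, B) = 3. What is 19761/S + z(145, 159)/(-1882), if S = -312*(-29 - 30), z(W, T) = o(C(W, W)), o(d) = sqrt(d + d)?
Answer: 6587/6136 - sqrt(6)/1882 ≈ 1.0722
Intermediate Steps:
o(d) = sqrt(2)*sqrt(d) (o(d) = sqrt(2*d) = sqrt(2)*sqrt(d))
z(W, T) = sqrt(6) (z(W, T) = sqrt(2)*sqrt(3) = sqrt(6))
S = 18408 (S = -312*(-59) = 18408)
19761/S + z(145, 159)/(-1882) = 19761/18408 + sqrt(6)/(-1882) = 19761*(1/18408) + sqrt(6)*(-1/1882) = 6587/6136 - sqrt(6)/1882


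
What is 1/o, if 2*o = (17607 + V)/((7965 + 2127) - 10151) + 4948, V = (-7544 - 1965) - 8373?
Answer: 118/292207 ≈ 0.00040382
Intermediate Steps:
V = -17882 (V = -9509 - 8373 = -17882)
o = 292207/118 (o = ((17607 - 17882)/((7965 + 2127) - 10151) + 4948)/2 = (-275/(10092 - 10151) + 4948)/2 = (-275/(-59) + 4948)/2 = (-275*(-1/59) + 4948)/2 = (275/59 + 4948)/2 = (1/2)*(292207/59) = 292207/118 ≈ 2476.3)
1/o = 1/(292207/118) = 118/292207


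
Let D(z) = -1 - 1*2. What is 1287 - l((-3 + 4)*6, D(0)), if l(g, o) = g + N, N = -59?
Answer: 1340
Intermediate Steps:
D(z) = -3 (D(z) = -1 - 2 = -3)
l(g, o) = -59 + g (l(g, o) = g - 59 = -59 + g)
1287 - l((-3 + 4)*6, D(0)) = 1287 - (-59 + (-3 + 4)*6) = 1287 - (-59 + 1*6) = 1287 - (-59 + 6) = 1287 - 1*(-53) = 1287 + 53 = 1340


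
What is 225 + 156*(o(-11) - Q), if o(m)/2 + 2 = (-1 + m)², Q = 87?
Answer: 30957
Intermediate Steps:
o(m) = -4 + 2*(-1 + m)²
225 + 156*(o(-11) - Q) = 225 + 156*((-4 + 2*(-1 - 11)²) - 1*87) = 225 + 156*((-4 + 2*(-12)²) - 87) = 225 + 156*((-4 + 2*144) - 87) = 225 + 156*((-4 + 288) - 87) = 225 + 156*(284 - 87) = 225 + 156*197 = 225 + 30732 = 30957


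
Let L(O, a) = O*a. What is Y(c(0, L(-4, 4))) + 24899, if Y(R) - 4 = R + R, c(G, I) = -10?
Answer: 24883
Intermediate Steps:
Y(R) = 4 + 2*R (Y(R) = 4 + (R + R) = 4 + 2*R)
Y(c(0, L(-4, 4))) + 24899 = (4 + 2*(-10)) + 24899 = (4 - 20) + 24899 = -16 + 24899 = 24883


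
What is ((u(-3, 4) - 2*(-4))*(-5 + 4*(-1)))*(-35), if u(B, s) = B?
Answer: 1575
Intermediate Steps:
((u(-3, 4) - 2*(-4))*(-5 + 4*(-1)))*(-35) = ((-3 - 2*(-4))*(-5 + 4*(-1)))*(-35) = ((-3 + 8)*(-5 - 4))*(-35) = (5*(-9))*(-35) = -45*(-35) = 1575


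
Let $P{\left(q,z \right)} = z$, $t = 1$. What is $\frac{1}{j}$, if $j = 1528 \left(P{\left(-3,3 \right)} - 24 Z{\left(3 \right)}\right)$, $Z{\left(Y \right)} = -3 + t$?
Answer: $\frac{1}{77928} \approx 1.2832 \cdot 10^{-5}$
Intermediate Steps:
$Z{\left(Y \right)} = -2$ ($Z{\left(Y \right)} = -3 + 1 = -2$)
$j = 77928$ ($j = 1528 \left(3 - -48\right) = 1528 \left(3 + 48\right) = 1528 \cdot 51 = 77928$)
$\frac{1}{j} = \frac{1}{77928}$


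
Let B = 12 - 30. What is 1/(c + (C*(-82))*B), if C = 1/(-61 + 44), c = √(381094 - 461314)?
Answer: -2091/2113513 - 289*I*√20055/12681078 ≈ -0.00098935 - 0.0032274*I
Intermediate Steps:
B = -18
c = 2*I*√20055 (c = √(-80220) = 2*I*√20055 ≈ 283.23*I)
C = -1/17 (C = 1/(-17) = -1/17 ≈ -0.058824)
1/(c + (C*(-82))*B) = 1/(2*I*√20055 - 1/17*(-82)*(-18)) = 1/(2*I*√20055 + (82/17)*(-18)) = 1/(2*I*√20055 - 1476/17) = 1/(-1476/17 + 2*I*√20055)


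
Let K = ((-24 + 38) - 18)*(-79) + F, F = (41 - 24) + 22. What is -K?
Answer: -355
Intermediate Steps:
F = 39 (F = 17 + 22 = 39)
K = 355 (K = ((-24 + 38) - 18)*(-79) + 39 = (14 - 18)*(-79) + 39 = -4*(-79) + 39 = 316 + 39 = 355)
-K = -1*355 = -355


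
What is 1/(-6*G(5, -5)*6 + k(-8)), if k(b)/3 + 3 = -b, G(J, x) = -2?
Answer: 1/87 ≈ 0.011494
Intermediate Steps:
k(b) = -9 - 3*b (k(b) = -9 + 3*(-b) = -9 - 3*b)
1/(-6*G(5, -5)*6 + k(-8)) = 1/(-6*(-2)*6 + (-9 - 3*(-8))) = 1/(12*6 + (-9 + 24)) = 1/(72 + 15) = 1/87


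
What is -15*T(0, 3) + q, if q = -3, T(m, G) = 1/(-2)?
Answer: 9/2 ≈ 4.5000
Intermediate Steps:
T(m, G) = -1/2
-15*T(0, 3) + q = -15*(-1/2) - 3 = 15/2 - 3 = 9/2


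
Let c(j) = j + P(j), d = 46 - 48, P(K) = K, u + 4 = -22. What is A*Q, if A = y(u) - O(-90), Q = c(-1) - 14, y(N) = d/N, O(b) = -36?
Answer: -7504/13 ≈ -577.23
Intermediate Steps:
u = -26 (u = -4 - 22 = -26)
d = -2
c(j) = 2*j (c(j) = j + j = 2*j)
y(N) = -2/N
Q = -16 (Q = 2*(-1) - 14 = -2 - 14 = -16)
A = 469/13 (A = -2/(-26) - 1*(-36) = -2*(-1/26) + 36 = 1/13 + 36 = 469/13 ≈ 36.077)
A*Q = (469/13)*(-16) = -7504/13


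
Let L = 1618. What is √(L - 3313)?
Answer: I*√1695 ≈ 41.17*I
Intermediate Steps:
√(L - 3313) = √(1618 - 3313) = √(-1695) = I*√1695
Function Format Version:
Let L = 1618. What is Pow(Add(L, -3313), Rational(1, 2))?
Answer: Mul(I, Pow(1695, Rational(1, 2))) ≈ Mul(41.170, I)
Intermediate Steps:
Pow(Add(L, -3313), Rational(1, 2)) = Pow(Add(1618, -3313), Rational(1, 2)) = Pow(-1695, Rational(1, 2)) = Mul(I, Pow(1695, Rational(1, 2)))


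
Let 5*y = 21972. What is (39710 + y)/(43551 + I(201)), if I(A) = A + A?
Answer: 220522/219765 ≈ 1.0034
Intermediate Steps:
y = 21972/5 (y = (⅕)*21972 = 21972/5 ≈ 4394.4)
I(A) = 2*A
(39710 + y)/(43551 + I(201)) = (39710 + 21972/5)/(43551 + 2*201) = 220522/(5*(43551 + 402)) = (220522/5)/43953 = (220522/5)*(1/43953) = 220522/219765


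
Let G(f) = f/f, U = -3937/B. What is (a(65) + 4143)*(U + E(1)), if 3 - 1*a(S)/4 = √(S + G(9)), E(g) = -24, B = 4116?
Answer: -142268585/1372 + 102721*√66/1029 ≈ -1.0288e+5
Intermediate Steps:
U = -3937/4116 ≈ -0.95651
G(f) = 1
a(S) = 12 - 4*√(1 + S) (a(S) = 12 - 4*√(S + 1) = 12 - 4*√(1 + S))
(a(65) + 4143)*(U + E(1)) = ((12 - 4*√(1 + 65)) + 4143)*(-3937/4116 - 24) = ((12 - 4*√66) + 4143)*(-102721/4116) = (4155 - 4*√66)*(-102721/4116) = -142268585/1372 + 102721*√66/1029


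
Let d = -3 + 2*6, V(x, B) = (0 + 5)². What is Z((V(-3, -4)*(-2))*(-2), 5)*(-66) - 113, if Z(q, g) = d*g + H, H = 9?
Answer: -3677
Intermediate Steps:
V(x, B) = 25 (V(x, B) = 5² = 25)
d = 9 (d = -3 + 12 = 9)
Z(q, g) = 9 + 9*g (Z(q, g) = 9*g + 9 = 9 + 9*g)
Z((V(-3, -4)*(-2))*(-2), 5)*(-66) - 113 = (9 + 9*5)*(-66) - 113 = (9 + 45)*(-66) - 113 = 54*(-66) - 113 = -3564 - 113 = -3677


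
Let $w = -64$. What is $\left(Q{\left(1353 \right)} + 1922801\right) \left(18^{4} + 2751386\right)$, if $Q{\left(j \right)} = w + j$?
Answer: $5495897560580$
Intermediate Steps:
$Q{\left(j \right)} = -64 + j$
$\left(Q{\left(1353 \right)} + 1922801\right) \left(18^{4} + 2751386\right) = \left(\left(-64 + 1353\right) + 1922801\right) \left(18^{4} + 2751386\right) = \left(1289 + 1922801\right) \left(104976 + 2751386\right) = 1924090 \cdot 2856362 = 5495897560580$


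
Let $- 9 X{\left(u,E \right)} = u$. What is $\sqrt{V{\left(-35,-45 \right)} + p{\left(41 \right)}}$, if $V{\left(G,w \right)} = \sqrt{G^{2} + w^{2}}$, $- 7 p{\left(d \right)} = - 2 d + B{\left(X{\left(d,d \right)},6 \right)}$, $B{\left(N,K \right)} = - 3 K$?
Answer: $\frac{\sqrt{700 + 245 \sqrt{130}}}{7} \approx 8.4436$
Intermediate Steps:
$X{\left(u,E \right)} = - \frac{u}{9}$
$p{\left(d \right)} = \frac{18}{7} + \frac{2 d}{7}$ ($p{\left(d \right)} = - \frac{- 2 d - 18}{7} = - \frac{-18 - 2 d}{7} = \frac{18}{7} + \frac{2 d}{7}$)
$\sqrt{V{\left(-35,-45 \right)} + p{\left(41 \right)}} = \sqrt{\sqrt{\left(-35\right)^{2} + \left(-45\right)^{2}} + \left(\frac{18}{7} + \frac{2}{7} \cdot 41\right)} = \sqrt{\sqrt{1225 + 2025} + \left(\frac{18}{7} + \frac{82}{7}\right)} = \sqrt{\sqrt{3250} + \frac{100}{7}} = \sqrt{5 \sqrt{130} + \frac{100}{7}} = \sqrt{\frac{100}{7} + 5 \sqrt{130}}$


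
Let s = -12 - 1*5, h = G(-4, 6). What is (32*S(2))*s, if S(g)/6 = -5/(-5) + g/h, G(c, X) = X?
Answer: -4352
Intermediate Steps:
h = 6
s = -17 (s = -12 - 5 = -17)
S(g) = 6 + g (S(g) = 6*(-5/(-5) + g/6) = 6*(-5*(-1/5) + g*(1/6)) = 6*(1 + g/6) = 6 + g)
(32*S(2))*s = (32*(6 + 2))*(-17) = (32*8)*(-17) = 256*(-17) = -4352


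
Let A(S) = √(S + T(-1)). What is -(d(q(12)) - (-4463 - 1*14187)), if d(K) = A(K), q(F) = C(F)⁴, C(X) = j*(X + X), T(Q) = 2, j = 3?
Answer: -18650 - 11*√222098 ≈ -23834.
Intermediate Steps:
C(X) = 6*X (C(X) = 3*(X + X) = 3*(2*X) = 6*X)
A(S) = √(2 + S) (A(S) = √(S + 2) = √(2 + S))
q(F) = 1296*F⁴ (q(F) = (6*F)⁴ = 1296*F⁴)
d(K) = √(2 + K)
-(d(q(12)) - (-4463 - 1*14187)) = -(√(2 + 1296*12⁴) - (-4463 - 1*14187)) = -(√(2 + 1296*20736) - (-4463 - 14187)) = -(√(2 + 26873856) - 1*(-18650)) = -(√26873858 + 18650) = -(11*√222098 + 18650) = -(18650 + 11*√222098) = -18650 - 11*√222098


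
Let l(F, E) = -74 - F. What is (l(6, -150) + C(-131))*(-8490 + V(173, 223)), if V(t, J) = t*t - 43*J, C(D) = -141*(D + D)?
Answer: 436814700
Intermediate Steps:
C(D) = -282*D
V(t, J) = t² - 43*J
(l(6, -150) + C(-131))*(-8490 + V(173, 223)) = ((-74 - 1*6) - 282*(-131))*(-8490 + (173² - 43*223)) = ((-74 - 6) + 36942)*(-8490 + (29929 - 9589)) = (-80 + 36942)*(-8490 + 20340) = 36862*11850 = 436814700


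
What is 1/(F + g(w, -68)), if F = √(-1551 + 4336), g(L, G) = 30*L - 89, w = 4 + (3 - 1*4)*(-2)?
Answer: 91/5496 - √2785/5496 ≈ 0.0069554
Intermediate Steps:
w = 6 (w = 4 + (3 - 4)*(-2) = 4 - 1*(-2) = 4 + 2 = 6)
g(L, G) = -89 + 30*L
F = √2785 ≈ 52.773
1/(F + g(w, -68)) = 1/(√2785 + (-89 + 30*6)) = 1/(√2785 + (-89 + 180)) = 1/(√2785 + 91) = 1/(91 + √2785)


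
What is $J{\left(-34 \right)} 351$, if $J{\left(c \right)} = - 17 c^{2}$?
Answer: $-6897852$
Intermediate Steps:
$J{\left(-34 \right)} 351 = - 17 \left(-34\right)^{2} \cdot 351 = \left(-17\right) 1156 \cdot 351 = \left(-19652\right) 351 = -6897852$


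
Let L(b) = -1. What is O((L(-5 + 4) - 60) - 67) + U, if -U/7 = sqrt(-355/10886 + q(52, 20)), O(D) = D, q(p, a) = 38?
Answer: -128 - 7*sqrt(4499325318)/10886 ≈ -171.13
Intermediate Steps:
U = -7*sqrt(4499325318)/10886 (U = -7*sqrt(-355/10886 + 38) = -7*sqrt(4499325318)/10886 ≈ -43.132)
O((L(-5 + 4) - 60) - 67) + U = ((-1 - 60) - 67) - 7*sqrt(4499325318)/10886 = (-61 - 67) - 7*sqrt(4499325318)/10886 = -128 - 7*sqrt(4499325318)/10886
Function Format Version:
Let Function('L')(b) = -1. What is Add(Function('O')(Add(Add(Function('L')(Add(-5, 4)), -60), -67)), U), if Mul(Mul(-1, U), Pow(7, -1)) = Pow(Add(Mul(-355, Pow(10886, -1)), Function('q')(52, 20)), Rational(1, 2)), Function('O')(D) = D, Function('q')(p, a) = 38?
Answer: Add(-128, Mul(Rational(-7, 10886), Pow(4499325318, Rational(1, 2)))) ≈ -171.13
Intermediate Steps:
U = Mul(Rational(-7, 10886), Pow(4499325318, Rational(1, 2))) (U = Mul(-7, Pow(Add(Mul(-355, Pow(10886, -1)), 38), Rational(1, 2))) = Mul(-7, Pow(Add(Mul(-355, Rational(1, 10886)), 38), Rational(1, 2))) = Mul(-7, Pow(Add(Rational(-355, 10886), 38), Rational(1, 2))) = Mul(-7, Pow(Rational(413313, 10886), Rational(1, 2))) = Mul(-7, Mul(Rational(1, 10886), Pow(4499325318, Rational(1, 2)))) = Mul(Rational(-7, 10886), Pow(4499325318, Rational(1, 2))) ≈ -43.132)
Add(Function('O')(Add(Add(Function('L')(Add(-5, 4)), -60), -67)), U) = Add(Add(Add(-1, -60), -67), Mul(Rational(-7, 10886), Pow(4499325318, Rational(1, 2)))) = Add(Add(-61, -67), Mul(Rational(-7, 10886), Pow(4499325318, Rational(1, 2)))) = Add(-128, Mul(Rational(-7, 10886), Pow(4499325318, Rational(1, 2))))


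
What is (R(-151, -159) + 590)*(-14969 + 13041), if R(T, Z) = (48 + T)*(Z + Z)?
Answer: -64287232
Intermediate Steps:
R(T, Z) = 2*Z*(48 + T) (R(T, Z) = (48 + T)*(2*Z) = 2*Z*(48 + T))
(R(-151, -159) + 590)*(-14969 + 13041) = (2*(-159)*(48 - 151) + 590)*(-14969 + 13041) = (2*(-159)*(-103) + 590)*(-1928) = (32754 + 590)*(-1928) = 33344*(-1928) = -64287232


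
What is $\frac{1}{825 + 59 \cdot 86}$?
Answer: $\frac{1}{5899} \approx 0.00016952$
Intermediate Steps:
$\frac{1}{825 + 59 \cdot 86} = \frac{1}{825 + 5074} = \frac{1}{5899}$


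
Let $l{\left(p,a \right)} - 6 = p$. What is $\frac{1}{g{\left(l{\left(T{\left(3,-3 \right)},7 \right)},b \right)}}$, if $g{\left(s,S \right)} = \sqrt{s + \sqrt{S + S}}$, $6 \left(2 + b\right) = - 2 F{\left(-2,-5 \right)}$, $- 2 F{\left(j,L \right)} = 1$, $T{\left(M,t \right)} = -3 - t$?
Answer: $\frac{\sqrt{3}}{\sqrt{18 + i \sqrt{33}}} \approx 0.39372 - 0.061304 i$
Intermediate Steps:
$F{\left(j,L \right)} = - \frac{1}{2}$ ($F{\left(j,L \right)} = \left(- \frac{1}{2}\right) 1 = - \frac{1}{2}$)
$l{\left(p,a \right)} = 6 + p$
$b = - \frac{11}{6}$ ($b = -2 + \frac{\left(-2\right) \left(- \frac{1}{2}\right)}{6} = -2 + \frac{1}{6} \cdot 1 = -2 + \frac{1}{6} = - \frac{11}{6} \approx -1.8333$)
$g{\left(s,S \right)} = \sqrt{s + \sqrt{2} \sqrt{S}}$ ($g{\left(s,S \right)} = \sqrt{s + \sqrt{2 S}} = \sqrt{s + \sqrt{2} \sqrt{S}}$)
$\frac{1}{g{\left(l{\left(T{\left(3,-3 \right)},7 \right)},b \right)}} = \frac{1}{\sqrt{\left(6 - 0\right) + \sqrt{2} \sqrt{- \frac{11}{6}}}} = \frac{1}{\sqrt{\left(6 + \left(-3 + 3\right)\right) + \sqrt{2} \frac{i \sqrt{66}}{6}}} = \frac{1}{\sqrt{\left(6 + 0\right) + \frac{i \sqrt{33}}{3}}} = \frac{1}{\sqrt{6 + \frac{i \sqrt{33}}{3}}}$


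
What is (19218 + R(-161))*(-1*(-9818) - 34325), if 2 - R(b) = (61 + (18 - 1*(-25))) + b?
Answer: -472421439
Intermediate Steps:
R(b) = -102 - b (R(b) = 2 - ((61 + (18 - 1*(-25))) + b) = 2 - ((61 + (18 + 25)) + b) = 2 - ((61 + 43) + b) = 2 - (104 + b) = 2 + (-104 - b) = -102 - b)
(19218 + R(-161))*(-1*(-9818) - 34325) = (19218 + (-102 - 1*(-161)))*(-1*(-9818) - 34325) = (19218 + (-102 + 161))*(9818 - 34325) = (19218 + 59)*(-24507) = 19277*(-24507) = -472421439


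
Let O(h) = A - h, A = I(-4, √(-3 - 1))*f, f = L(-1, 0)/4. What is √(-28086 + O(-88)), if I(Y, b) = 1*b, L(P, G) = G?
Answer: I*√27998 ≈ 167.33*I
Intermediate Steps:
I(Y, b) = b
f = 0 (f = 0/4 = 0*(¼) = 0)
A = 0 (A = √(-3 - 1)*0 = √(-4)*0 = (2*I)*0 = 0)
O(h) = -h (O(h) = 0 - h = -h)
√(-28086 + O(-88)) = √(-28086 - 1*(-88)) = √(-28086 + 88) = √(-27998) = I*√27998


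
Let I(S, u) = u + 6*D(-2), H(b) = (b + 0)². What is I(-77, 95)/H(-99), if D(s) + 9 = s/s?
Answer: 47/9801 ≈ 0.0047954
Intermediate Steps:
H(b) = b²
D(s) = -8 (D(s) = -9 + s/s = -9 + 1 = -8)
I(S, u) = -48 + u (I(S, u) = u + 6*(-8) = u - 48 = -48 + u)
I(-77, 95)/H(-99) = (-48 + 95)/((-99)²) = 47/9801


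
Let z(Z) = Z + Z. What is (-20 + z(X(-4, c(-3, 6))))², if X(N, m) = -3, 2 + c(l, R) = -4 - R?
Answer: 676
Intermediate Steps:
c(l, R) = -6 - R (c(l, R) = -2 + (-4 - R) = -6 - R)
z(Z) = 2*Z
(-20 + z(X(-4, c(-3, 6))))² = (-20 + 2*(-3))² = (-20 - 6)² = (-26)² = 676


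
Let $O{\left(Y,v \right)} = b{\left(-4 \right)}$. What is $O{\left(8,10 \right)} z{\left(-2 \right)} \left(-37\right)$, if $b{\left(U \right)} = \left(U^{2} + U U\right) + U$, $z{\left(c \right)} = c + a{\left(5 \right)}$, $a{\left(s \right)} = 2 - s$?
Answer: $5180$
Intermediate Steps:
$z{\left(c \right)} = -3 + c$ ($z{\left(c \right)} = c + \left(2 - 5\right) = c - 3 = -3 + c$)
$b{\left(U \right)} = U + 2 U^{2}$ ($b{\left(U \right)} = \left(U^{2} + U^{2}\right) + U = 2 U^{2} + U = U + 2 U^{2}$)
$O{\left(Y,v \right)} = 28$ ($O{\left(Y,v \right)} = - 4 \left(1 + 2 \left(-4\right)\right) = - 4 \left(1 - 8\right) = \left(-4\right) \left(-7\right) = 28$)
$O{\left(8,10 \right)} z{\left(-2 \right)} \left(-37\right) = 28 \left(-3 - 2\right) \left(-37\right) = 28 \left(-5\right) \left(-37\right) = \left(-140\right) \left(-37\right) = 5180$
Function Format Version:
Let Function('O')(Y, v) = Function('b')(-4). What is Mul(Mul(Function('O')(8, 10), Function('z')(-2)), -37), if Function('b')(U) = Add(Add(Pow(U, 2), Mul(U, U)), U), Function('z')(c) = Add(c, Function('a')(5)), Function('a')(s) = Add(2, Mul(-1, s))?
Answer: 5180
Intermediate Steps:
Function('z')(c) = Add(-3, c) (Function('z')(c) = Add(c, Add(2, Mul(-1, 5))) = Add(c, Add(2, -5)) = Add(c, -3) = Add(-3, c))
Function('b')(U) = Add(U, Mul(2, Pow(U, 2))) (Function('b')(U) = Add(Add(Pow(U, 2), Pow(U, 2)), U) = Add(Mul(2, Pow(U, 2)), U) = Add(U, Mul(2, Pow(U, 2))))
Function('O')(Y, v) = 28 (Function('O')(Y, v) = Mul(-4, Add(1, Mul(2, -4))) = Mul(-4, Add(1, -8)) = Mul(-4, -7) = 28)
Mul(Mul(Function('O')(8, 10), Function('z')(-2)), -37) = Mul(Mul(28, Add(-3, -2)), -37) = Mul(Mul(28, -5), -37) = Mul(-140, -37) = 5180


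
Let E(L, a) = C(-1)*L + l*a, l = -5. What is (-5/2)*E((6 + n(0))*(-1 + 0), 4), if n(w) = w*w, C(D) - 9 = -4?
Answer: 125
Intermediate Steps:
C(D) = 5 (C(D) = 9 - 4 = 5)
n(w) = w**2
E(L, a) = -5*a + 5*L (E(L, a) = 5*L - 5*a = -5*a + 5*L)
(-5/2)*E((6 + n(0))*(-1 + 0), 4) = (-5/2)*(-5*4 + 5*((6 + 0**2)*(-1 + 0))) = ((1/2)*(-5))*(-20 + 5*((6 + 0)*(-1))) = -5*(-20 + 5*(6*(-1)))/2 = -5*(-20 + 5*(-6))/2 = -5*(-20 - 30)/2 = -5/2*(-50) = 125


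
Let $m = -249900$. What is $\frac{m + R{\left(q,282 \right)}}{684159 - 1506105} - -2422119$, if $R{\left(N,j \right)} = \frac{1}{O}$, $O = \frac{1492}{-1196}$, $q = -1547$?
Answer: $\frac{742587525006101}{306585858} \approx 2.4221 \cdot 10^{6}$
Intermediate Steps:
$O = - \frac{373}{299}$ ($O = 1492 \left(- \frac{1}{1196}\right) = - \frac{373}{299} \approx -1.2475$)
$R{\left(N,j \right)} = - \frac{299}{373}$ ($R{\left(N,j \right)} = \frac{1}{- \frac{373}{299}} = - \frac{299}{373}$)
$\frac{m + R{\left(q,282 \right)}}{684159 - 1506105} - -2422119 = \frac{-249900 - \frac{299}{373}}{684159 - 1506105} - -2422119 = - \frac{93212999}{373 \left(-821946\right)} + 2422119 = \left(- \frac{93212999}{373}\right) \left(- \frac{1}{821946}\right) + 2422119 = \frac{93212999}{306585858} + 2422119 = \frac{742587525006101}{306585858}$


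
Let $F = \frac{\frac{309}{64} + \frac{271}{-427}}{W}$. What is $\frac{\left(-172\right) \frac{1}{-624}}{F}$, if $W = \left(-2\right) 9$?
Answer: $- \frac{1762656}{1489787} \approx -1.1832$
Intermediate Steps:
$W = -18$
$F = - \frac{114599}{491904}$ ($F = \frac{\frac{309}{64} + \frac{271}{-427}}{-18} = \left(309 \cdot \frac{1}{64} + 271 \left(- \frac{1}{427}\right)\right) \left(- \frac{1}{18}\right) = \left(\frac{309}{64} - \frac{271}{427}\right) \left(- \frac{1}{18}\right) = \frac{114599}{27328} \left(- \frac{1}{18}\right) = - \frac{114599}{491904} \approx -0.23297$)
$\frac{\left(-172\right) \frac{1}{-624}}{F} = \frac{\left(-172\right) \frac{1}{-624}}{- \frac{114599}{491904}} = \left(-172\right) \left(- \frac{1}{624}\right) \left(- \frac{491904}{114599}\right) = \frac{43}{156} \left(- \frac{491904}{114599}\right) = - \frac{1762656}{1489787}$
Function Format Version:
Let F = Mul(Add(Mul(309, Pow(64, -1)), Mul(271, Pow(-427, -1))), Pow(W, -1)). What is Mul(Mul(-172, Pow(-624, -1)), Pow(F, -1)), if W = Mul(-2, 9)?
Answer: Rational(-1762656, 1489787) ≈ -1.1832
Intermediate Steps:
W = -18
F = Rational(-114599, 491904) (F = Mul(Add(Mul(309, Pow(64, -1)), Mul(271, Pow(-427, -1))), Pow(-18, -1)) = Mul(Add(Mul(309, Rational(1, 64)), Mul(271, Rational(-1, 427))), Rational(-1, 18)) = Mul(Add(Rational(309, 64), Rational(-271, 427)), Rational(-1, 18)) = Mul(Rational(114599, 27328), Rational(-1, 18)) = Rational(-114599, 491904) ≈ -0.23297)
Mul(Mul(-172, Pow(-624, -1)), Pow(F, -1)) = Mul(Mul(-172, Pow(-624, -1)), Pow(Rational(-114599, 491904), -1)) = Mul(Mul(-172, Rational(-1, 624)), Rational(-491904, 114599)) = Mul(Rational(43, 156), Rational(-491904, 114599)) = Rational(-1762656, 1489787)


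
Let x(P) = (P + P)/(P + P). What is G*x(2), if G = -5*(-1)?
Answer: 5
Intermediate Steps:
G = 5
x(P) = 1 (x(P) = (2*P)/((2*P)) = (2*P)*(1/(2*P)) = 1)
G*x(2) = 5*1 = 5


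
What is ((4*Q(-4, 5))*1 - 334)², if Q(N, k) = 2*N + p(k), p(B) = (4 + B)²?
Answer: 1764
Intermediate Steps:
Q(N, k) = (4 + k)² + 2*N (Q(N, k) = 2*N + (4 + k)² = (4 + k)² + 2*N)
((4*Q(-4, 5))*1 - 334)² = ((4*((4 + 5)² + 2*(-4)))*1 - 334)² = ((4*(9² - 8))*1 - 334)² = ((4*(81 - 8))*1 - 334)² = ((4*73)*1 - 334)² = (292*1 - 334)² = (292 - 334)² = (-42)² = 1764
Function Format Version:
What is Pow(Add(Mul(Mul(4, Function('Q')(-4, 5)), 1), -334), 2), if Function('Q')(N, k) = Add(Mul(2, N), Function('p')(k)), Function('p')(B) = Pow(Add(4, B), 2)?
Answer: 1764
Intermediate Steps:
Function('Q')(N, k) = Add(Pow(Add(4, k), 2), Mul(2, N)) (Function('Q')(N, k) = Add(Mul(2, N), Pow(Add(4, k), 2)) = Add(Pow(Add(4, k), 2), Mul(2, N)))
Pow(Add(Mul(Mul(4, Function('Q')(-4, 5)), 1), -334), 2) = Pow(Add(Mul(Mul(4, Add(Pow(Add(4, 5), 2), Mul(2, -4))), 1), -334), 2) = Pow(Add(Mul(Mul(4, Add(Pow(9, 2), -8)), 1), -334), 2) = Pow(Add(Mul(Mul(4, Add(81, -8)), 1), -334), 2) = Pow(Add(Mul(Mul(4, 73), 1), -334), 2) = Pow(Add(Mul(292, 1), -334), 2) = Pow(Add(292, -334), 2) = Pow(-42, 2) = 1764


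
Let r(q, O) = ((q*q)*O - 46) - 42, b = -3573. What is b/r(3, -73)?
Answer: 3573/745 ≈ 4.7960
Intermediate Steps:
r(q, O) = -88 + O*q**2 (r(q, O) = (q**2*O - 46) - 42 = (O*q**2 - 46) - 42 = (-46 + O*q**2) - 42 = -88 + O*q**2)
b/r(3, -73) = -3573/(-88 - 73*3**2) = -3573/(-88 - 73*9) = -3573/(-88 - 657) = -3573/(-745) = -3573*(-1/745) = 3573/745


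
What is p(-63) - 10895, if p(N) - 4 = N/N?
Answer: -10890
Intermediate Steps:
p(N) = 5 (p(N) = 4 + N/N = 4 + 1 = 5)
p(-63) - 10895 = 5 - 10895 = -10890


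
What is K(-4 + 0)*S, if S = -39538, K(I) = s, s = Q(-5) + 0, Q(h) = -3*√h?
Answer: 118614*I*√5 ≈ 2.6523e+5*I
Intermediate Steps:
s = -3*I*√5 (s = -3*I*√5 + 0 = -3*I*√5 ≈ -6.7082*I)
K(I) = -3*I*√5
K(-4 + 0)*S = -3*I*√5*(-39538) = 118614*I*√5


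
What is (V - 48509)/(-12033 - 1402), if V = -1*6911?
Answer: 11084/2687 ≈ 4.1250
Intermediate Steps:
V = -6911
(V - 48509)/(-12033 - 1402) = (-6911 - 48509)/(-12033 - 1402) = -55420/(-13435) = -55420*(-1/13435) = 11084/2687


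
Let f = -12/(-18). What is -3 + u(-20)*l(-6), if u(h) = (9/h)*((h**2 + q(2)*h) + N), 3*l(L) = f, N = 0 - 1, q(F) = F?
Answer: -389/10 ≈ -38.900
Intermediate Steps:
N = -1
f = 2/3 (f = -12*(-1/18) = 2/3 ≈ 0.66667)
l(L) = 2/9 (l(L) = (1/3)*(2/3) = 2/9)
u(h) = 9*(-1 + h**2 + 2*h)/h (u(h) = (9/h)*((h**2 + 2*h) - 1) = (9/h)*(-1 + h**2 + 2*h) = 9*(-1 + h**2 + 2*h)/h)
-3 + u(-20)*l(-6) = -3 + (18 - 9/(-20) + 9*(-20))*(2/9) = -3 + (18 - 9*(-1/20) - 180)*(2/9) = -3 + (18 + 9/20 - 180)*(2/9) = -3 - 3231/20*2/9 = -3 - 359/10 = -389/10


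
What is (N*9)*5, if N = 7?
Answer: 315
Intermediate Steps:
(N*9)*5 = (7*9)*5 = 63*5 = 315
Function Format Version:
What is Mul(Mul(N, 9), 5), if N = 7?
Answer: 315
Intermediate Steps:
Mul(Mul(N, 9), 5) = Mul(Mul(7, 9), 5) = Mul(63, 5) = 315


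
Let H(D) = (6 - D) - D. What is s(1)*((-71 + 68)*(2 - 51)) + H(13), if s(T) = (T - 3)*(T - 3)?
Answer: 568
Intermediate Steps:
H(D) = 6 - 2*D
s(T) = (-3 + T)² (s(T) = (-3 + T)*(-3 + T) = (-3 + T)²)
s(1)*((-71 + 68)*(2 - 51)) + H(13) = (-3 + 1)²*((-71 + 68)*(2 - 51)) + (6 - 2*13) = (-2)²*(-3*(-49)) + (6 - 26) = 4*147 - 20 = 588 - 20 = 568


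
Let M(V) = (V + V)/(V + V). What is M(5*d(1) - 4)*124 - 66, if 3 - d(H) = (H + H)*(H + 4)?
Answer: 58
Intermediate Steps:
d(H) = 3 - 2*H*(4 + H) (d(H) = 3 - (H + H)*(H + 4) = 3 - 2*H*(4 + H))
M(V) = 1 (M(V) = (2*V)/((2*V)) = (2*V)*(1/(2*V)) = 1)
M(5*d(1) - 4)*124 - 66 = 1*124 - 66 = 124 - 66 = 58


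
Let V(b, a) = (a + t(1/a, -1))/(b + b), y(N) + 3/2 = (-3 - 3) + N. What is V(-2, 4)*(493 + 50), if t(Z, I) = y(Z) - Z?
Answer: 3801/8 ≈ 475.13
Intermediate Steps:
y(N) = -15/2 + N (y(N) = -3/2 + ((-3 - 3) + N) = -3/2 + (-6 + N) = -15/2 + N)
t(Z, I) = -15/2 (t(Z, I) = (-15/2 + Z) - Z = -15/2)
V(b, a) = (-15/2 + a)/(2*b) (V(b, a) = (a - 15/2)/(b + b) = (-15/2 + a)/((2*b)) = (-15/2 + a)*(1/(2*b)) = (-15/2 + a)/(2*b))
V(-2, 4)*(493 + 50) = ((1/4)*(-15 + 2*4)/(-2))*(493 + 50) = ((1/4)*(-1/2)*(-15 + 8))*543 = ((1/4)*(-1/2)*(-7))*543 = (7/8)*543 = 3801/8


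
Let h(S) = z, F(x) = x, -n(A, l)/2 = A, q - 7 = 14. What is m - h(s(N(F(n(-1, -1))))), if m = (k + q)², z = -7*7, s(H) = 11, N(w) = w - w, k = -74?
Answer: 2858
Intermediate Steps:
q = 21 (q = 7 + 14 = 21)
n(A, l) = -2*A
N(w) = 0
z = -49
h(S) = -49
m = 2809 (m = (-74 + 21)² = (-53)² = 2809)
m - h(s(N(F(n(-1, -1))))) = 2809 - 1*(-49) = 2809 + 49 = 2858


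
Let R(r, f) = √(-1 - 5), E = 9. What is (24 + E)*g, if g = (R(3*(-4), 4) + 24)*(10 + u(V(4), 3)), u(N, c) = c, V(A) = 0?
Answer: 10296 + 429*I*√6 ≈ 10296.0 + 1050.8*I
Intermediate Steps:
R(r, f) = I*√6 (R(r, f) = √(-6) = I*√6)
g = 312 + 13*I*√6 (g = (I*√6 + 24)*(10 + 3) = (24 + I*√6)*13 = 312 + 13*I*√6 ≈ 312.0 + 31.843*I)
(24 + E)*g = (24 + 9)*(312 + 13*I*√6) = 33*(312 + 13*I*√6) = 10296 + 429*I*√6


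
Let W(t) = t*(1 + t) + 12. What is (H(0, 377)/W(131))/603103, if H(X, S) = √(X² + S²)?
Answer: 377/10436094312 ≈ 3.6125e-8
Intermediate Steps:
W(t) = 12 + t*(1 + t)
H(X, S) = √(S² + X²)
(H(0, 377)/W(131))/603103 = (√(377² + 0²)/(12 + 131 + 131²))/603103 = (√(142129 + 0)/(12 + 131 + 17161))*(1/603103) = (√142129/17304)*(1/603103) = (377*(1/17304))*(1/603103) = (377/17304)*(1/603103) = 377/10436094312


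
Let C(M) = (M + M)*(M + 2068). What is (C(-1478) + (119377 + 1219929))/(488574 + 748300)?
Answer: -202367/618437 ≈ -0.32722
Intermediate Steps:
C(M) = 2*M*(2068 + M) (C(M) = (2*M)*(2068 + M) = 2*M*(2068 + M))
(C(-1478) + (119377 + 1219929))/(488574 + 748300) = (2*(-1478)*(2068 - 1478) + (119377 + 1219929))/(488574 + 748300) = (2*(-1478)*590 + 1339306)/1236874 = (-1744040 + 1339306)*(1/1236874) = -404734*1/1236874 = -202367/618437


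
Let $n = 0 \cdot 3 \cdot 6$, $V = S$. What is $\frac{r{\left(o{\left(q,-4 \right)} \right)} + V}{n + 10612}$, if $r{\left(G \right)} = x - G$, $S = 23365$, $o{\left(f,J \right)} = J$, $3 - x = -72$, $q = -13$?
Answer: $\frac{5861}{2653} \approx 2.2092$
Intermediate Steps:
$x = 75$ ($x = 3 - -72 = 3 + 72 = 75$)
$V = 23365$
$n = 0$ ($n = 0 \cdot 6 = 0$)
$r{\left(G \right)} = 75 - G$
$\frac{r{\left(o{\left(q,-4 \right)} \right)} + V}{n + 10612} = \frac{\left(75 - -4\right) + 23365}{0 + 10612} = \frac{\left(75 + 4\right) + 23365}{10612} = \left(79 + 23365\right) \frac{1}{10612} = 23444 \cdot \frac{1}{10612} = \frac{5861}{2653}$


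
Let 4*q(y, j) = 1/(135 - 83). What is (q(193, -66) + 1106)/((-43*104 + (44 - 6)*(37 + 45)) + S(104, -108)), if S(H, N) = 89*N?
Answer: -76683/760448 ≈ -0.10084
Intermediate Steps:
q(y, j) = 1/208 (q(y, j) = 1/(4*(135 - 83)) = (1/4)/52 = (1/4)*(1/52) = 1/208)
(q(193, -66) + 1106)/((-43*104 + (44 - 6)*(37 + 45)) + S(104, -108)) = (1/208 + 1106)/((-43*104 + (44 - 6)*(37 + 45)) + 89*(-108)) = 230049/(208*((-4472 + 38*82) - 9612)) = 230049/(208*((-4472 + 3116) - 9612)) = 230049/(208*(-1356 - 9612)) = (230049/208)/(-10968) = (230049/208)*(-1/10968) = -76683/760448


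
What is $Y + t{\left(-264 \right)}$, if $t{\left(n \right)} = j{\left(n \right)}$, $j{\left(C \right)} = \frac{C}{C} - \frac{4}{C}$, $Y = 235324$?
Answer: $\frac{15531451}{66} \approx 2.3533 \cdot 10^{5}$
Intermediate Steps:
$j{\left(C \right)} = 1 - \frac{4}{C}$
$t{\left(n \right)} = \frac{-4 + n}{n}$
$Y + t{\left(-264 \right)} = 235324 + \frac{-4 - 264}{-264} = 235324 - - \frac{67}{66} = 235324 + \frac{67}{66} = \frac{15531451}{66}$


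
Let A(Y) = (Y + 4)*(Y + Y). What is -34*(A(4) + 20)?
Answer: -2856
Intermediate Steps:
A(Y) = 2*Y*(4 + Y) (A(Y) = (4 + Y)*(2*Y) = 2*Y*(4 + Y))
-34*(A(4) + 20) = -34*(2*4*(4 + 4) + 20) = -34*(2*4*8 + 20) = -34*(64 + 20) = -34*84 = -2856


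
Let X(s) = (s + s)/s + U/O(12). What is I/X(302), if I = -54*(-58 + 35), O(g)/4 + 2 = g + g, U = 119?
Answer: 109296/295 ≈ 370.50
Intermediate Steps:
O(g) = -8 + 8*g (O(g) = -8 + 4*(g + g) = -8 + 4*(2*g) = -8 + 8*g)
X(s) = 295/88 (X(s) = (s + s)/s + 119/(-8 + 8*12) = (2*s)/s + 119/(-8 + 96) = 2 + 119/88 = 295/88)
I = 1242 (I = -54*(-23) = 1242)
I/X(302) = 1242/(295/88) = 1242*(88/295) = 109296/295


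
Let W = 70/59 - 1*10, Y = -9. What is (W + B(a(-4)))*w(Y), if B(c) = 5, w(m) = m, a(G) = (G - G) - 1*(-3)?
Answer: 2025/59 ≈ 34.322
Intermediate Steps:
a(G) = 3 (a(G) = 0 + 3 = 3)
W = -520/59 (W = 70*(1/59) - 10 = 70/59 - 10 = -520/59 ≈ -8.8136)
(W + B(a(-4)))*w(Y) = (-520/59 + 5)*(-9) = -225/59*(-9) = 2025/59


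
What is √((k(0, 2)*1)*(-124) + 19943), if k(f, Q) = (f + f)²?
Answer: 7*√407 ≈ 141.22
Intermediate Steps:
k(f, Q) = 4*f² (k(f, Q) = (2*f)² = 4*f²)
√((k(0, 2)*1)*(-124) + 19943) = √(((4*0²)*1)*(-124) + 19943) = √(((4*0)*1)*(-124) + 19943) = √((0*1)*(-124) + 19943) = √(0*(-124) + 19943) = √(0 + 19943) = √19943 = 7*√407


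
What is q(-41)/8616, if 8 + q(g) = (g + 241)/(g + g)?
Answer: -107/88314 ≈ -0.0012116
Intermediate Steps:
q(g) = -8 + (241 + g)/(2*g) (q(g) = -8 + (g + 241)/(g + g) = -8 + (241 + g)/((2*g)) = -8 + (241 + g)*(1/(2*g)) = -8 + (241 + g)/(2*g))
q(-41)/8616 = ((1/2)*(241 - 15*(-41))/(-41))/8616 = ((1/2)*(-1/41)*(241 + 615))*(1/8616) = ((1/2)*(-1/41)*856)*(1/8616) = -428/41*1/8616 = -107/88314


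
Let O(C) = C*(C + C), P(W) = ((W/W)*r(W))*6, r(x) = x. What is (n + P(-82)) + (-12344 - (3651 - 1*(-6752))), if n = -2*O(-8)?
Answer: -23495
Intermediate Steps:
P(W) = 6*W (P(W) = ((W/W)*W)*6 = (1*W)*6 = W*6 = 6*W)
O(C) = 2*C² (O(C) = C*(2*C) = 2*C²)
n = -256 (n = -4*(-8)² = -4*64 = -2*128 = -256)
(n + P(-82)) + (-12344 - (3651 - 1*(-6752))) = (-256 + 6*(-82)) + (-12344 - (3651 - 1*(-6752))) = (-256 - 492) + (-12344 - (3651 + 6752)) = -748 + (-12344 - 1*10403) = -748 + (-12344 - 10403) = -748 - 22747 = -23495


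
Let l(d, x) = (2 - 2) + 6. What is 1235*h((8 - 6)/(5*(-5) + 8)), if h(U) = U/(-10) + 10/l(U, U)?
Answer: 105716/51 ≈ 2072.9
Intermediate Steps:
l(d, x) = 6 (l(d, x) = 0 + 6 = 6)
h(U) = 5/3 - U/10 (h(U) = U/(-10) + 10/6 = U*(-1/10) + 10*(1/6) = -U/10 + 5/3 = 5/3 - U/10)
1235*h((8 - 6)/(5*(-5) + 8)) = 1235*(5/3 - (8 - 6)/(10*(5*(-5) + 8))) = 1235*(5/3 - 1/(5*(-25 + 8))) = 1235*(5/3 - 1/(5*(-17))) = 1235*(5/3 - (-1)/(5*17)) = 1235*(5/3 - 1/10*(-2/17)) = 1235*(5/3 + 1/85) = 1235*(428/255) = 105716/51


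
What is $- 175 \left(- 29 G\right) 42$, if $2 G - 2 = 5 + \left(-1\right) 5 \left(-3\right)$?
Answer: $2344650$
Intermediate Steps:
$G = 11$ ($G = 1 + \frac{5 + \left(-1\right) 5 \left(-3\right)}{2} = 1 + \frac{5 - -15}{2} = 1 + \frac{5 + 15}{2} = 1 + \frac{1}{2} \cdot 20 = 1 + 10 = 11$)
$- 175 \left(- 29 G\right) 42 = - 175 \left(\left(-29\right) 11\right) 42 = \left(-175\right) \left(-319\right) 42 = 55825 \cdot 42 = 2344650$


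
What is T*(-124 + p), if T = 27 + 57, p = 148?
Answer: 2016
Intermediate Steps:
T = 84
T*(-124 + p) = 84*(-124 + 148) = 84*24 = 2016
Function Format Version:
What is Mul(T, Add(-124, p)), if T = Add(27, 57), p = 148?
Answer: 2016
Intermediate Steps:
T = 84
Mul(T, Add(-124, p)) = Mul(84, Add(-124, 148)) = Mul(84, 24) = 2016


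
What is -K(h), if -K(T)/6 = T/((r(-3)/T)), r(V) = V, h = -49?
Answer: -4802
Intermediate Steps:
K(T) = 2*T² (K(T) = -6*T/((-3/T)) = -6*T*(-T/3) = -(-2)*T² = 2*T²)
-K(h) = -2*(-49)² = -2*2401 = -1*4802 = -4802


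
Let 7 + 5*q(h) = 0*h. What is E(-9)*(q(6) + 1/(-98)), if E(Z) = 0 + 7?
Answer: -691/70 ≈ -9.8714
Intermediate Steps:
E(Z) = 7
q(h) = -7/5 (q(h) = -7/5 + (0*h)/5 = -7/5 + (⅕)*0 = -7/5 + 0 = -7/5)
E(-9)*(q(6) + 1/(-98)) = 7*(-7/5 + 1/(-98)) = 7*(-7/5 - 1/98) = 7*(-691/490) = -691/70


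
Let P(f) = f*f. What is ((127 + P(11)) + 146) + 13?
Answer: 407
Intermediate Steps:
P(f) = f**2
((127 + P(11)) + 146) + 13 = ((127 + 11**2) + 146) + 13 = ((127 + 121) + 146) + 13 = (248 + 146) + 13 = 394 + 13 = 407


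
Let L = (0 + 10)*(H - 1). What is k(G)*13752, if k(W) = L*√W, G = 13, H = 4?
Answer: 412560*√13 ≈ 1.4875e+6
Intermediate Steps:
L = 30 (L = (0 + 10)*(4 - 1) = 10*3 = 30)
k(W) = 30*√W
k(G)*13752 = (30*√13)*13752 = 412560*√13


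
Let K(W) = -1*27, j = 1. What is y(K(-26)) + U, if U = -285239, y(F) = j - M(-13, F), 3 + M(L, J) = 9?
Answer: -285244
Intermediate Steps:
M(L, J) = 6 (M(L, J) = -3 + 9 = 6)
K(W) = -27
y(F) = -5 (y(F) = 1 - 1*6 = 1 - 6 = -5)
y(K(-26)) + U = -5 - 285239 = -285244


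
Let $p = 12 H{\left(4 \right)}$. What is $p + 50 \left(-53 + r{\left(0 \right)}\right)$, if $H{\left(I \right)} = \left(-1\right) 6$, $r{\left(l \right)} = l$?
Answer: $-2722$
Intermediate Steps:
$H{\left(I \right)} = -6$
$p = -72$ ($p = 12 \left(-6\right) = -72$)
$p + 50 \left(-53 + r{\left(0 \right)}\right) = -72 + 50 \left(-53 + 0\right) = -72 + 50 \left(-53\right) = -72 - 2650 = -2722$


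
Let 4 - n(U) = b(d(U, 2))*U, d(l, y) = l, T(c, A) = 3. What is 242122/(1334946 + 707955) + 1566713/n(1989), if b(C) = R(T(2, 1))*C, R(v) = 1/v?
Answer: -2881352546647/2693979677403 ≈ -1.0696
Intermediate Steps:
b(C) = C/3
n(U) = 4 - U**2/3 (n(U) = 4 - U/3*U = 4 - U**2/3)
242122/(1334946 + 707955) + 1566713/n(1989) = 242122/(1334946 + 707955) + 1566713/(4 - 1/3*1989**2) = 242122/2042901 + 1566713/(4 - 1/3*3956121) = 242122*(1/2042901) + 1566713/(4 - 1318707) = 242122/2042901 + 1566713/(-1318703) = 242122/2042901 + 1566713*(-1/1318703) = 242122/2042901 - 1566713/1318703 = -2881352546647/2693979677403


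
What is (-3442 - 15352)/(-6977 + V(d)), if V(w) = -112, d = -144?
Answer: 18794/7089 ≈ 2.6511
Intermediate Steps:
(-3442 - 15352)/(-6977 + V(d)) = (-3442 - 15352)/(-6977 - 112) = -18794/(-7089) = -18794*(-1/7089) = 18794/7089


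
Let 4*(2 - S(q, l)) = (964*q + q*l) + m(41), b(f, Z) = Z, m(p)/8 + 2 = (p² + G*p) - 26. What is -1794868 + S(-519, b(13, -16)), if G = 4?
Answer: -1675497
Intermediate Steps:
m(p) = -224 + 8*p² + 32*p (m(p) = -16 + 8*((p² + 4*p) - 26) = -16 + 8*(-26 + p² + 4*p) = -16 + (-208 + 8*p² + 32*p) = -224 + 8*p² + 32*p)
S(q, l) = -3632 - 241*q - l*q/4 (S(q, l) = 2 - ((964*q + q*l) + (-224 + 8*41² + 32*41))/4 = 2 - ((964*q + l*q) + (-224 + 8*1681 + 1312))/4 = 2 - ((964*q + l*q) + (-224 + 13448 + 1312))/4 = 2 - ((964*q + l*q) + 14536)/4 = 2 - (14536 + 964*q + l*q)/4 = 2 + (-3634 - 241*q - l*q/4) = -3632 - 241*q - l*q/4)
-1794868 + S(-519, b(13, -16)) = -1794868 + (-3632 - 241*(-519) - ¼*(-16)*(-519)) = -1794868 + (-3632 + 125079 - 2076) = -1794868 + 119371 = -1675497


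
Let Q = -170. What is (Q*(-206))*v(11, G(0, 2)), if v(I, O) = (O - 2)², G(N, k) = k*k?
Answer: 140080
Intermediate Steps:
G(N, k) = k²
v(I, O) = (-2 + O)²
(Q*(-206))*v(11, G(0, 2)) = (-170*(-206))*(-2 + 2²)² = 35020*(-2 + 4)² = 35020*2² = 35020*4 = 140080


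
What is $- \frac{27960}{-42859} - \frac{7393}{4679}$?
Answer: $- \frac{186031747}{200537261} \approx -0.92767$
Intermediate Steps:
$- \frac{27960}{-42859} - \frac{7393}{4679} = \left(-27960\right) \left(- \frac{1}{42859}\right) - \frac{7393}{4679} = \frac{27960}{42859} - \frac{7393}{4679} = - \frac{186031747}{200537261}$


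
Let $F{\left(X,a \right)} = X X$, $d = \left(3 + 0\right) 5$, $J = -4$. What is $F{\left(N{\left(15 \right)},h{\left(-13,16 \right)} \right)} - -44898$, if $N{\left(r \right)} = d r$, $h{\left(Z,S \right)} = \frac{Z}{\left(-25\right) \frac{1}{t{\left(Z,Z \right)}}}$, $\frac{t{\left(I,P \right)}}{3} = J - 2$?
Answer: $95523$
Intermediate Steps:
$t{\left(I,P \right)} = -18$ ($t{\left(I,P \right)} = 3 \left(-4 - 2\right) = 3 \left(-6\right) = -18$)
$d = 15$ ($d = 3 \cdot 5 = 15$)
$h{\left(Z,S \right)} = \frac{18 Z}{25}$ ($h{\left(Z,S \right)} = \frac{Z}{\left(-25\right) \frac{1}{-18}} = \frac{Z}{\left(-25\right) \left(- \frac{1}{18}\right)} = \frac{Z}{\frac{25}{18}} = Z \frac{18}{25} = \frac{18 Z}{25}$)
$N{\left(r \right)} = 15 r$
$F{\left(X,a \right)} = X^{2}$
$F{\left(N{\left(15 \right)},h{\left(-13,16 \right)} \right)} - -44898 = \left(15 \cdot 15\right)^{2} - -44898 = 225^{2} + 44898 = 50625 + 44898 = 95523$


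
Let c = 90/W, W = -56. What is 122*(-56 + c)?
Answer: -98393/14 ≈ -7028.1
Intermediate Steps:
c = -45/28 (c = 90/(-56) = 90*(-1/56) = -45/28 ≈ -1.6071)
122*(-56 + c) = 122*(-56 - 45/28) = 122*(-1613/28) = -98393/14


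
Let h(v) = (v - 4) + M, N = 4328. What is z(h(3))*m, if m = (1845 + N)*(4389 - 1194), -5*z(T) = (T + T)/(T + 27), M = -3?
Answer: 31556376/23 ≈ 1.3720e+6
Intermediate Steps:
h(v) = -7 + v (h(v) = (v - 4) - 3 = (-4 + v) - 3 = -7 + v)
z(T) = -2*T/(5*(27 + T)) (z(T) = -(T + T)/(5*(T + 27)) = -2*T/(5*(27 + T)))
m = 19722735 (m = (1845 + 4328)*(4389 - 1194) = 6173*3195 = 19722735)
z(h(3))*m = -2*(-7 + 3)/(135 + 5*(-7 + 3))*19722735 = -2*(-4)/(135 + 5*(-4))*19722735 = -2*(-4)/(135 - 20)*19722735 = -2*(-4)/115*19722735 = -2*(-4)*1/115*19722735 = (8/115)*19722735 = 31556376/23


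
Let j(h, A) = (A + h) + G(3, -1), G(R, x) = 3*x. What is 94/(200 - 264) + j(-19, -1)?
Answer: -783/32 ≈ -24.469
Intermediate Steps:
j(h, A) = -3 + A + h (j(h, A) = (A + h) + 3*(-1) = (A + h) - 3 = -3 + A + h)
94/(200 - 264) + j(-19, -1) = 94/(200 - 264) + (-3 - 1 - 19) = 94/(-64) - 23 = 94*(-1/64) - 23 = -47/32 - 23 = -783/32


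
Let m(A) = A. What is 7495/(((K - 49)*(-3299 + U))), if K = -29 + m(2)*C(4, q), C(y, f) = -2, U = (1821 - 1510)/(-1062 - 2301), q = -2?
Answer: 25205685/909777536 ≈ 0.027705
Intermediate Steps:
U = -311/3363 (U = 311/(-3363) = 311*(-1/3363) = -311/3363 ≈ -0.092477)
K = -33 (K = -29 + 2*(-2) = -29 - 4 = -33)
7495/(((K - 49)*(-3299 + U))) = 7495/(((-33 - 49)*(-3299 - 311/3363))) = 7495/((-82*(-11094848/3363))) = 7495/(909777536/3363) = 7495*(3363/909777536) = 25205685/909777536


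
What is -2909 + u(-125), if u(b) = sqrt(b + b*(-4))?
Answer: -2909 + 5*sqrt(15) ≈ -2889.6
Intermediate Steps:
u(b) = sqrt(3)*sqrt(-b) (u(b) = sqrt(b - 4*b) = sqrt(-3*b) = sqrt(3)*sqrt(-b))
-2909 + u(-125) = -2909 + sqrt(3)*sqrt(-1*(-125)) = -2909 + sqrt(3)*sqrt(125) = -2909 + sqrt(3)*(5*sqrt(5)) = -2909 + 5*sqrt(15)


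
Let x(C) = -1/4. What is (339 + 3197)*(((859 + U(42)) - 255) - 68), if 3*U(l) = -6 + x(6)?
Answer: 5663788/3 ≈ 1.8879e+6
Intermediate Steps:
x(C) = -¼ (x(C) = -1*¼ = -¼)
U(l) = -25/12 (U(l) = (-6 - ¼)/3 = (⅓)*(-25/4) = -25/12)
(339 + 3197)*(((859 + U(42)) - 255) - 68) = (339 + 3197)*(((859 - 25/12) - 255) - 68) = 3536*((10283/12 - 255) - 68) = 3536*(7223/12 - 68) = 3536*(6407/12) = 5663788/3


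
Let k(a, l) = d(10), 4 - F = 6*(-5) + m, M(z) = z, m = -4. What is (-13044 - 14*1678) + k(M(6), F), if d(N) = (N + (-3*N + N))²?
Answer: -36436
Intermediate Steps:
F = 38 (F = 4 - (6*(-5) - 4) = 4 - (-30 - 4) = 4 - 1*(-34) = 4 + 34 = 38)
d(N) = N² (d(N) = (N - 2*N)² = (-N)² = N²)
k(a, l) = 100 (k(a, l) = 10² = 100)
(-13044 - 14*1678) + k(M(6), F) = (-13044 - 14*1678) + 100 = (-13044 - 23492) + 100 = -36536 + 100 = -36436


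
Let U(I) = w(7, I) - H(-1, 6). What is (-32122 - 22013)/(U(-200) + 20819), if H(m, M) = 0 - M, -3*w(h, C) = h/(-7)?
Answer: -162405/62476 ≈ -2.5995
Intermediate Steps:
w(h, C) = h/21 (w(h, C) = -h/(3*(-7)) = -h*(-1)/(3*7) = -(-1)*h/21 = h/21)
H(m, M) = -M
U(I) = 19/3 (U(I) = (1/21)*7 - (-1)*6 = 1/3 - 1*(-6) = 1/3 + 6 = 19/3)
(-32122 - 22013)/(U(-200) + 20819) = (-32122 - 22013)/(19/3 + 20819) = -54135/62476/3 = -54135*3/62476 = -162405/62476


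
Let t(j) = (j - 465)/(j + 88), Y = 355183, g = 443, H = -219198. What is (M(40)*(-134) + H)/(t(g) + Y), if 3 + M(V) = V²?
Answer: -230027076/188602151 ≈ -1.2196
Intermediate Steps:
M(V) = -3 + V²
t(j) = (-465 + j)/(88 + j)
(M(40)*(-134) + H)/(t(g) + Y) = ((-3 + 40²)*(-134) - 219198)/((-465 + 443)/(88 + 443) + 355183) = ((-3 + 1600)*(-134) - 219198)/(-22/531 + 355183) = (1597*(-134) - 219198)/((1/531)*(-22) + 355183) = (-213998 - 219198)/(-22/531 + 355183) = -433196/188602151/531 = -433196*531/188602151 = -230027076/188602151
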